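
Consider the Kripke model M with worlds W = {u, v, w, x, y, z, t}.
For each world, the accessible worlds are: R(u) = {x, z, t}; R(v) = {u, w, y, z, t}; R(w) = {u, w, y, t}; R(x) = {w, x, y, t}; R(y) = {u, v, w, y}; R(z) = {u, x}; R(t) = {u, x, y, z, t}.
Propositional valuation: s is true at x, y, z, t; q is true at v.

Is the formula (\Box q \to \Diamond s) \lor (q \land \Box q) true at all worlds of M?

Let φ = (\Box q \to \Diamond s) \lor (q \land \Box q). Evaluate φ at each world:
  u (successors {x, z, t}): φ is true.
  v (successors {u, w, y, z, t}): φ is true.
  w (successors {u, w, y, t}): φ is true.
  x (successors {w, x, y, t}): φ is true.
  y (successors {u, v, w, y}): φ is true.
  z (successors {u, x}): φ is true.
  t (successors {u, x, y, z, t}): φ is true.
For instance, at z:
  At z: \Box q \to \Diamond s is true, q \land \Box q is false, so (\Box q \to \Diamond s) \lor (q \land \Box q) is true.
    At z: \Box q is false, \Diamond s is true, so \Box q \to \Diamond s is true.
      At z: \Box q requires q at every successor {u, x}.
        q fails at u, so \Box q is false at z.
      At z: \Diamond s requires s at some successor in {u, x}.
        s holds at x, so \Diamond s is true at z.
    At z: q is false, \Box q is false, so q \land \Box q is false.
      At z: \Box q requires q at every successor {u, x}.
        q fails at u, so \Box q is false at z.

Yes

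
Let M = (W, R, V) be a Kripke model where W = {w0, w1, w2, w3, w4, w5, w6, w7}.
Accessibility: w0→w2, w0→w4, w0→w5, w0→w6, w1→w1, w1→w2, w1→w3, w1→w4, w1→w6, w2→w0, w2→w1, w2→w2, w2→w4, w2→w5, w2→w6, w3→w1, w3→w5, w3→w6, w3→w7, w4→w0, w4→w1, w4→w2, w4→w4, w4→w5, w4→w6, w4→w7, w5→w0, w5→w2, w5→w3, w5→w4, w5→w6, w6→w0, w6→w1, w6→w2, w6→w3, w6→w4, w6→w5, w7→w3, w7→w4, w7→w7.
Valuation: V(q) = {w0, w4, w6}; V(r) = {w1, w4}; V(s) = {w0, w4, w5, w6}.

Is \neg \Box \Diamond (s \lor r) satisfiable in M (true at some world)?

No

Recall that \Box ψ holds at a world iff ψ holds at every accessible world, and \Diamond ψ holds iff ψ holds at some accessible world.
Let φ = \neg \Box \Diamond (s \lor r). Evaluate φ at each world:
  w0 (successors {w2, w4, w5, w6}): φ is false.
  w1 (successors {w1, w2, w3, w4, w6}): φ is false.
  w2 (successors {w0, w1, w2, w4, w5, w6}): φ is false.
  w3 (successors {w1, w5, w6, w7}): φ is false.
  w4 (successors {w0, w1, w2, w4, w5, w6, w7}): φ is false.
  w5 (successors {w0, w2, w3, w4, w6}): φ is false.
  w6 (successors {w0, w1, w2, w3, w4, w5}): φ is false.
  w7 (successors {w3, w4, w7}): φ is false.
For instance, at w7:
  At w7: \Box \Diamond (s \lor r) is true, so \neg \Box \Diamond (s \lor r) is false.
    At w7: \Box \Diamond (s \lor r) requires \Diamond (s \lor r) at every successor {w3, w4, w7}.
      At w3: \Diamond (s \lor r) is true.
      At w4: \Diamond (s \lor r) is true.
      At w7: \Diamond (s \lor r) is true.
    So \Box \Diamond (s \lor r) is true at w7.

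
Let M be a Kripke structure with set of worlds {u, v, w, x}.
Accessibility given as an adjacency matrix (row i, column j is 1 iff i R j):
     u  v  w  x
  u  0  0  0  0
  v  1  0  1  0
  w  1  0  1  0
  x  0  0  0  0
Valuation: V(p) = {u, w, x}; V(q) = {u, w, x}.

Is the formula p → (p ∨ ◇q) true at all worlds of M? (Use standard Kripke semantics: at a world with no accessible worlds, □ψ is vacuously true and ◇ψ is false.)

Let φ = p → (p ∨ ◇q). Evaluate φ at each world:
  u (successors ∅): φ is true.
  v (successors {u, w}): φ is true.
  w (successors {u, w}): φ is true.
  x (successors ∅): φ is true.
For instance, at w:
  At w: p is true, p ∨ ◇q is true, so p → (p ∨ ◇q) is true.
    At w: p is true, ◇q is true, so p ∨ ◇q is true.
      At w: ◇q requires q at some successor in {u, w}.
        q holds at u, so ◇q is true at w.

Yes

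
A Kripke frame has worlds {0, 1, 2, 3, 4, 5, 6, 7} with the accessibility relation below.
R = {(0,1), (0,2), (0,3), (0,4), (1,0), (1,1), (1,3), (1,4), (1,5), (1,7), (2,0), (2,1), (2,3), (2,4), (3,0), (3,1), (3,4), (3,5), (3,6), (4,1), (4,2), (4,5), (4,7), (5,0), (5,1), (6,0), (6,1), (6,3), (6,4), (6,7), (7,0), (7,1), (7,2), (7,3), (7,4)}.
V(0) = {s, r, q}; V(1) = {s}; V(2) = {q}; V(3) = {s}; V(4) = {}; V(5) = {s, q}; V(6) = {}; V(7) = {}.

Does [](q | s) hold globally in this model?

No

Recall that []ψ holds at a world iff ψ holds at every accessible world, and <>ψ holds iff ψ holds at some accessible world.
Let φ = [](q | s). Evaluate φ at each world:
  0 (successors {1, 2, 3, 4}): φ is false.
  1 (successors {0, 1, 3, 4, 5, 7}): φ is false.
  2 (successors {0, 1, 3, 4}): φ is false.
  3 (successors {0, 1, 4, 5, 6}): φ is false.
  4 (successors {1, 2, 5, 7}): φ is false.
  5 (successors {0, 1}): φ is true.
  6 (successors {0, 1, 3, 4, 7}): φ is false.
  7 (successors {0, 1, 2, 3, 4}): φ is false.
Detail at 0 (counterexample):
  At 0: [](q | s) requires q | s at every successor {1, 2, 3, 4}.
    q | s fails at 4, so [](q | s) is false at 0.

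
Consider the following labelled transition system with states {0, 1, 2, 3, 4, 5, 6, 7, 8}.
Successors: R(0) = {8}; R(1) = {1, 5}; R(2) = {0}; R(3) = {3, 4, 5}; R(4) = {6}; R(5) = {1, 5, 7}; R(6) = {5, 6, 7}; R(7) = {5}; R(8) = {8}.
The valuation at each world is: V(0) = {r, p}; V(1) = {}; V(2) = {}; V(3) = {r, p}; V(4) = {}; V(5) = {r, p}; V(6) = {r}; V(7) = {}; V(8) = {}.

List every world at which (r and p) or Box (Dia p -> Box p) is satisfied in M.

Let φ = (r and p) or Box (Dia p -> Box p). Evaluate φ at each world:
  0 (successors {8}): φ is true.
  1 (successors {1, 5}): φ is false.
  2 (successors {0}): φ is true.
  3 (successors {3, 4, 5}): φ is true.
  4 (successors {6}): φ is false.
  5 (successors {1, 5, 7}): φ is true.
  6 (successors {5, 6, 7}): φ is false.
  7 (successors {5}): φ is false.
  8 (successors {8}): φ is true.
For instance, at 4:
  At 4: r and p is false, Box (Dia p -> Box p) is false, so (r and p) or Box (Dia p -> Box p) is false.
    At 4: Box (Dia p -> Box p) requires Dia p -> Box p at every successor {6}.
      Dia p -> Box p fails at 6, so Box (Dia p -> Box p) is false at 4.
Satisfying worlds: {0, 2, 3, 5, 8}

0, 2, 3, 5, 8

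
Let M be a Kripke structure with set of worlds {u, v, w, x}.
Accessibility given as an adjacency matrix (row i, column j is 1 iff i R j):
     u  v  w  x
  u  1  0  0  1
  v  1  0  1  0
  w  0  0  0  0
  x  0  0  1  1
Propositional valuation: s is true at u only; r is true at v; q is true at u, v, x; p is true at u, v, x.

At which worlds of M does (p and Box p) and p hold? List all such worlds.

u

Let φ = (p and Box p) and p. Evaluate φ at each world:
  u (successors {u, x}): φ is true.
  v (successors {u, w}): φ is false.
  w (successors ∅): φ is false.
  x (successors {w, x}): φ is false.
For instance, at x:
  At x: p and Box p is false, p is true, so (p and Box p) and p is false.
    At x: p is true, Box p is false, so p and Box p is false.
      At x: Box p requires p at every successor {w, x}.
        p fails at w, so Box p is false at x.
Satisfying worlds: {u}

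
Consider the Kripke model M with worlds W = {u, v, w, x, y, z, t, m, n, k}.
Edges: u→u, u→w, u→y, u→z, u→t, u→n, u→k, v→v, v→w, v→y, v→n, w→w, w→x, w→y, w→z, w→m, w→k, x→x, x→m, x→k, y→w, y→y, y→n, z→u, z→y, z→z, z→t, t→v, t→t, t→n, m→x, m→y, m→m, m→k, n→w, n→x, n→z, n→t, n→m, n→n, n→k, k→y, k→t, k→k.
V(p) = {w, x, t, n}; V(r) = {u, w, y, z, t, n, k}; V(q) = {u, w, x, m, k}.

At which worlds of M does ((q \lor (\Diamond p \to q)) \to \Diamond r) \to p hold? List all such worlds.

w, x, t, n

Let φ = ((q \lor (\Diamond p \to q)) \to \Diamond r) \to p. Evaluate φ at each world:
  u (successors {u, w, y, z, t, n, k}): φ is false.
  v (successors {v, w, y, n}): φ is false.
  w (successors {w, x, y, z, m, k}): φ is true.
  x (successors {x, m, k}): φ is true.
  y (successors {w, y, n}): φ is false.
  z (successors {u, y, z, t}): φ is false.
  t (successors {v, t, n}): φ is true.
  m (successors {x, y, m, k}): φ is false.
  n (successors {w, x, z, t, m, n, k}): φ is true.
  k (successors {y, t, k}): φ is false.
For instance, at t:
  At t: (q \lor (\Diamond p \to q)) \to \Diamond r is true, p is true, so ((q \lor (\Diamond p \to q)) \to \Diamond r) \to p is true.
    At t: q \lor (\Diamond p \to q) is false, \Diamond r is true, so (q \lor (\Diamond p \to q)) \to \Diamond r is true.
      At t: q is false, \Diamond p \to q is false, so q \lor (\Diamond p \to q) is false.
      At t: \Diamond r requires r at some successor in {v, t, n}.
        r holds at t, so \Diamond r is true at t.
Satisfying worlds: {w, x, t, n}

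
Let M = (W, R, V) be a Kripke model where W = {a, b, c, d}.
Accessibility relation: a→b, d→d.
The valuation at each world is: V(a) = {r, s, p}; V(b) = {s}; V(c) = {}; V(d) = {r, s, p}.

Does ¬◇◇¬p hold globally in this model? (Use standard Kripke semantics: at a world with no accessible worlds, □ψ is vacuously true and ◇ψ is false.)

Yes

Let φ = ¬◇◇¬p. Evaluate φ at each world:
  a (successors {b}): φ is true.
  b (successors ∅): φ is true.
  c (successors ∅): φ is true.
  d (successors {d}): φ is true.
For instance, at a:
  At a: ◇◇¬p is false, so ¬◇◇¬p is true.
    At a: ◇◇¬p requires ◇¬p at some successor in {b}.
      At b: ◇¬p is false.
    So ◇◇¬p is false at a.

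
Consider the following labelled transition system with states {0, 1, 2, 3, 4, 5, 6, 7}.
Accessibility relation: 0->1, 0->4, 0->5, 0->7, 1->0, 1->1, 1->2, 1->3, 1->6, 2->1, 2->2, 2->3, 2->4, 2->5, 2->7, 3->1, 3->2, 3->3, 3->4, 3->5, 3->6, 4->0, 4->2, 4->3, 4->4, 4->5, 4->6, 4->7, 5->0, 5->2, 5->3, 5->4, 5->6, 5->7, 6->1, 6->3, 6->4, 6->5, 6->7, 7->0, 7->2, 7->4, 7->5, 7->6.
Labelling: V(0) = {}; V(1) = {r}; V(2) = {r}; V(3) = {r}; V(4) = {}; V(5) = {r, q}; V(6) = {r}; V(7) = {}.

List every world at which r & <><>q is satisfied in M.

Let φ = r & <><>q. Evaluate φ at each world:
  0 (successors {1, 4, 5, 7}): φ is false.
  1 (successors {0, 1, 2, 3, 6}): φ is true.
  2 (successors {1, 2, 3, 4, 5, 7}): φ is true.
  3 (successors {1, 2, 3, 4, 5, 6}): φ is true.
  4 (successors {0, 2, 3, 4, 5, 6, 7}): φ is false.
  5 (successors {0, 2, 3, 4, 6, 7}): φ is true.
  6 (successors {1, 3, 4, 5, 7}): φ is true.
  7 (successors {0, 2, 4, 5, 6}): φ is false.
For instance, at 2:
  At 2: r is true, <><>q is true, so r & <><>q is true.
    At 2: <><>q requires <>q at some successor in {1, 2, 3, 4, 5, 7}.
      <>q holds at 2, so <><>q is true at 2.
Satisfying worlds: {1, 2, 3, 5, 6}

1, 2, 3, 5, 6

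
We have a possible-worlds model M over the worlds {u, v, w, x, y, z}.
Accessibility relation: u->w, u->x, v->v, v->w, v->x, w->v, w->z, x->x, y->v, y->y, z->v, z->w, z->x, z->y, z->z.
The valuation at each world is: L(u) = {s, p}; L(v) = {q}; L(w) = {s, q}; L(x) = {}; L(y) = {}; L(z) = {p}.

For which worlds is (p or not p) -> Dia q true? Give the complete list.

u, v, w, y, z

Recall that Dia ψ holds at a world iff ψ holds at some accessible world.
Let φ = (p or not p) -> Dia q. Evaluate φ at each world:
  u (successors {w, x}): φ is true.
  v (successors {v, w, x}): φ is true.
  w (successors {v, z}): φ is true.
  x (successors {x}): φ is false.
  y (successors {v, y}): φ is true.
  z (successors {v, w, x, y, z}): φ is true.
For instance, at w:
  At w: p or not p is true, Dia q is true, so (p or not p) -> Dia q is true.
    At w: Dia q requires q at some successor in {v, z}.
      q holds at v, so Dia q is true at w.
Satisfying worlds: {u, v, w, y, z}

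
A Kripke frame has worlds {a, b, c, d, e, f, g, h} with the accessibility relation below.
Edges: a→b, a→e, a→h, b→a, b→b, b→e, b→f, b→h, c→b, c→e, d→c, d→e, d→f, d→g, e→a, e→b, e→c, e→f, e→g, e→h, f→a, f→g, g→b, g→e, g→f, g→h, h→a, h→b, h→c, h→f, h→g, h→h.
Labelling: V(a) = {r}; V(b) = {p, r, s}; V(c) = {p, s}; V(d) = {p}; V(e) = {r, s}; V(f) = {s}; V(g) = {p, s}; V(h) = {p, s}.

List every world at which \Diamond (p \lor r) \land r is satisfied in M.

a, b, e

Let φ = \Diamond (p \lor r) \land r. Evaluate φ at each world:
  a (successors {b, e, h}): φ is true.
  b (successors {a, b, e, f, h}): φ is true.
  c (successors {b, e}): φ is false.
  d (successors {c, e, f, g}): φ is false.
  e (successors {a, b, c, f, g, h}): φ is true.
  f (successors {a, g}): φ is false.
  g (successors {b, e, f, h}): φ is false.
  h (successors {a, b, c, f, g, h}): φ is false.
For instance, at a:
  At a: \Diamond (p \lor r) is true, r is true, so \Diamond (p \lor r) \land r is true.
    At a: \Diamond (p \lor r) requires p \lor r at some successor in {b, e, h}.
      p \lor r holds at b, so \Diamond (p \lor r) is true at a.
Satisfying worlds: {a, b, e}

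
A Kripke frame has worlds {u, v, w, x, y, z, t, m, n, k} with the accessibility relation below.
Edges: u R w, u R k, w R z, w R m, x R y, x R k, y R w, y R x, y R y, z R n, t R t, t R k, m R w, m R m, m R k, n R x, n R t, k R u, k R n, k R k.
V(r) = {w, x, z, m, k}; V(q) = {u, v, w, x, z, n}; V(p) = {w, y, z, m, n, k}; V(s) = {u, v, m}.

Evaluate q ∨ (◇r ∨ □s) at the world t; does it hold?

Yes

At t: q is false, ◇r ∨ □s is true, so q ∨ (◇r ∨ □s) is true.
  At t: ◇r is true, □s is false, so ◇r ∨ □s is true.
    At t: ◇r requires r at some successor in {t, k}.
      r holds at k, so ◇r is true at t.
    At t: □s requires s at every successor {t, k}.
      s fails at t, so □s is false at t.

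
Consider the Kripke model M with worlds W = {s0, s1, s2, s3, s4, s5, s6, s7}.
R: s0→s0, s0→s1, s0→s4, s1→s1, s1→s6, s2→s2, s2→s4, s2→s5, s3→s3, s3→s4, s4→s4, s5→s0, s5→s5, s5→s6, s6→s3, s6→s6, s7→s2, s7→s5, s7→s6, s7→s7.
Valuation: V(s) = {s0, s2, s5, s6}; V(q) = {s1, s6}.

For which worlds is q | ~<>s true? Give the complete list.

s1, s3, s4, s6

Let φ = q | ~<>s. Evaluate φ at each world:
  s0 (successors {s0, s1, s4}): φ is false.
  s1 (successors {s1, s6}): φ is true.
  s2 (successors {s2, s4, s5}): φ is false.
  s3 (successors {s3, s4}): φ is true.
  s4 (successors {s4}): φ is true.
  s5 (successors {s0, s5, s6}): φ is false.
  s6 (successors {s3, s6}): φ is true.
  s7 (successors {s2, s5, s6, s7}): φ is false.
For instance, at s0:
  At s0: q is false, ~<>s is false, so q | ~<>s is false.
    At s0: <>s is true, so ~<>s is false.
      At s0: <>s requires s at some successor in {s0, s1, s4}.
        s holds at s0, so <>s is true at s0.
Satisfying worlds: {s1, s3, s4, s6}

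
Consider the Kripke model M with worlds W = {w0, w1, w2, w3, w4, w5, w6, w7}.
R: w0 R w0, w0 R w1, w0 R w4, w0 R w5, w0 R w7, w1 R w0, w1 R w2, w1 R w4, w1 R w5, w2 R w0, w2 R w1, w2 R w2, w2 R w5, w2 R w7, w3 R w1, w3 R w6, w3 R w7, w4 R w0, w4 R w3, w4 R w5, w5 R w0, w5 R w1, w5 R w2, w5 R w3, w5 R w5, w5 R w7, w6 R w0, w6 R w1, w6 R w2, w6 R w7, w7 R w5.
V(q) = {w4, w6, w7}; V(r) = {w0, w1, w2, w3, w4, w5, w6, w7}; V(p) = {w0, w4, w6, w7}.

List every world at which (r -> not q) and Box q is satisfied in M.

Recall that Box ψ holds at a world iff ψ holds at every accessible world, and Dia ψ holds iff ψ holds at some accessible world.
Let φ = (r -> not q) and Box q. Evaluate φ at each world:
  w0 (successors {w0, w1, w4, w5, w7}): φ is false.
  w1 (successors {w0, w2, w4, w5}): φ is false.
  w2 (successors {w0, w1, w2, w5, w7}): φ is false.
  w3 (successors {w1, w6, w7}): φ is false.
  w4 (successors {w0, w3, w5}): φ is false.
  w5 (successors {w0, w1, w2, w3, w5, w7}): φ is false.
  w6 (successors {w0, w1, w2, w7}): φ is false.
  w7 (successors {w5}): φ is false.
For instance, at w4:
  At w4: r -> not q is false, Box q is false, so (r -> not q) and Box q is false.
    At w4: Box q requires q at every successor {w0, w3, w5}.
      q fails at w0, so Box q is false at w4.
Satisfying worlds: none.

none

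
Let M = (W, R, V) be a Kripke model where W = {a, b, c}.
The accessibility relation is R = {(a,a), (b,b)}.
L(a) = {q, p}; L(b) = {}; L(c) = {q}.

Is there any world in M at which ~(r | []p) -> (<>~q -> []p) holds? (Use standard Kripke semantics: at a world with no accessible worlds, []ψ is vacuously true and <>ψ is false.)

Let φ = ~(r | []p) -> (<>~q -> []p). Evaluate φ at each world:
  a (successors {a}): φ is true.
  b (successors {b}): φ is false.
  c (successors ∅): φ is true.
Detail at a (witness):
  At a: ~(r | []p) is false, <>~q -> []p is true, so ~(r | []p) -> (<>~q -> []p) is true.
    At a: r | []p is true, so ~(r | []p) is false.
      At a: r is false, []p is true, so r | []p is true.
    At a: <>~q is false, []p is true, so <>~q -> []p is true.
      At a: <>~q requires ~q at some successor in {a}.
        At a: ~q is false.
      So <>~q is false at a.
      At a: []p requires p at every successor {a}.
        At a: p is true.
      So []p is true at a.

Yes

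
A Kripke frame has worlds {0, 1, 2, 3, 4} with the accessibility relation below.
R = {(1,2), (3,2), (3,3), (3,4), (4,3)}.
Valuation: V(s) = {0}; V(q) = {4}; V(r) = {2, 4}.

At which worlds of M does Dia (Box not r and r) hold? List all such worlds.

1, 3

Recall that Box ψ holds at a world iff ψ holds at every accessible world, and Dia ψ holds iff ψ holds at some accessible world.
Let φ = Dia (Box not r and r). Evaluate φ at each world:
  0 (successors ∅): φ is false.
  1 (successors {2}): φ is true.
  2 (successors ∅): φ is false.
  3 (successors {2, 3, 4}): φ is true.
  4 (successors {3}): φ is false.
For instance, at 3:
  At 3: Dia (Box not r and r) requires Box not r and r at some successor in {2, 3, 4}.
    Box not r and r holds at 2, so Dia (Box not r and r) is true at 3.
      At 2: Box not r is true, r is true, so Box not r and r is true.
Satisfying worlds: {1, 3}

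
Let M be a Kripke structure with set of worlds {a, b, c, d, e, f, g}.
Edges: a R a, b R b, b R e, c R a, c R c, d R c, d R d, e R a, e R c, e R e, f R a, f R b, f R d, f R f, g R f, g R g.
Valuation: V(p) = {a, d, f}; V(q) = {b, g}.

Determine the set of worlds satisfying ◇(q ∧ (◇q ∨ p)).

b, f, g

Let φ = ◇(q ∧ (◇q ∨ p)). Evaluate φ at each world:
  a (successors {a}): φ is false.
  b (successors {b, e}): φ is true.
  c (successors {a, c}): φ is false.
  d (successors {c, d}): φ is false.
  e (successors {a, c, e}): φ is false.
  f (successors {a, b, d, f}): φ is true.
  g (successors {f, g}): φ is true.
For instance, at g:
  At g: ◇(q ∧ (◇q ∨ p)) requires q ∧ (◇q ∨ p) at some successor in {f, g}.
    q ∧ (◇q ∨ p) holds at g, so ◇(q ∧ (◇q ∨ p)) is true at g.
      At g: q is true, ◇q ∨ p is true, so q ∧ (◇q ∨ p) is true.
Satisfying worlds: {b, f, g}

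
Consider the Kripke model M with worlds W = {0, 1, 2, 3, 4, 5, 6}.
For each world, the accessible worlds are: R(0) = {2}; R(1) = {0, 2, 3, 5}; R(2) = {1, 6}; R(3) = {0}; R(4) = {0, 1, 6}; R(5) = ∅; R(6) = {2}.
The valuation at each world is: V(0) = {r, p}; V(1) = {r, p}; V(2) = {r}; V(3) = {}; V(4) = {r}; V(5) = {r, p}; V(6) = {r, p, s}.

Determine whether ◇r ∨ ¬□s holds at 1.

Yes

At 1: ◇r is true, ¬□s is true, so ◇r ∨ ¬□s is true.
  At 1: ◇r requires r at some successor in {0, 2, 3, 5}.
    r holds at 0, so ◇r is true at 1.
  At 1: □s is false, so ¬□s is true.
    At 1: □s requires s at every successor {0, 2, 3, 5}.
      s fails at 0, so □s is false at 1.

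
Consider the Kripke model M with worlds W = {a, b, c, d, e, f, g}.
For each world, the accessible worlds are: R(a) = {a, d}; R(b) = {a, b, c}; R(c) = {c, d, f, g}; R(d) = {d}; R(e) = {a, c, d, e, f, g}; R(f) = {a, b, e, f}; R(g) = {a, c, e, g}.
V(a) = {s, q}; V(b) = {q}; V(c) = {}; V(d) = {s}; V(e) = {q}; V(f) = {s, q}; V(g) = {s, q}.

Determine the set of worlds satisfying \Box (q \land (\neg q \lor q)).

Recall that \Box ψ holds at a world iff ψ holds at every accessible world, and \Diamond ψ holds iff ψ holds at some accessible world.
Let φ = \Box (q \land (\neg q \lor q)). Evaluate φ at each world:
  a (successors {a, d}): φ is false.
  b (successors {a, b, c}): φ is false.
  c (successors {c, d, f, g}): φ is false.
  d (successors {d}): φ is false.
  e (successors {a, c, d, e, f, g}): φ is false.
  f (successors {a, b, e, f}): φ is true.
  g (successors {a, c, e, g}): φ is false.
For instance, at c:
  At c: \Box (q \land (\neg q \lor q)) requires q \land (\neg q \lor q) at every successor {c, d, f, g}.
    q \land (\neg q \lor q) fails at c, so \Box (q \land (\neg q \lor q)) is false at c.
Satisfying worlds: {f}

f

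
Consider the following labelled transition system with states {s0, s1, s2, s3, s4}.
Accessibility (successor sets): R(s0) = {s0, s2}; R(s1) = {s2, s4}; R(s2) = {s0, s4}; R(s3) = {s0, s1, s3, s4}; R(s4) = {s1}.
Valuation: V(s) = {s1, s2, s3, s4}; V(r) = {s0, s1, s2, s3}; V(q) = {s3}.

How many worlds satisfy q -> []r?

Let φ = q -> []r. Evaluate φ at each world:
  s0 (successors {s0, s2}): φ is true.
  s1 (successors {s2, s4}): φ is true.
  s2 (successors {s0, s4}): φ is true.
  s3 (successors {s0, s1, s3, s4}): φ is false.
  s4 (successors {s1}): φ is true.
For instance, at s2:
  At s2: q is false, []r is false, so q -> []r is true.
    At s2: []r requires r at every successor {s0, s4}.
      r fails at s4, so []r is false at s2.
Satisfying worlds: {s0, s1, s2, s4}

4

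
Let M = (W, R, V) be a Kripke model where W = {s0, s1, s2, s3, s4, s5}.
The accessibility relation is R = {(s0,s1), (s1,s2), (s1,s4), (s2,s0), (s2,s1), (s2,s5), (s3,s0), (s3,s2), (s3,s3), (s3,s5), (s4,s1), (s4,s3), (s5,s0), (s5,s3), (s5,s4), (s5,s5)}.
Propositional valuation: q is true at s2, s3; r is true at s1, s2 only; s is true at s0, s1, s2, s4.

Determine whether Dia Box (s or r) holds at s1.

No

At s1: Dia Box (s or r) requires Box (s or r) at some successor in {s2, s4}.
  At s2: Box (s or r) is false.
  At s4: Box (s or r) is false.
So Dia Box (s or r) is false at s1.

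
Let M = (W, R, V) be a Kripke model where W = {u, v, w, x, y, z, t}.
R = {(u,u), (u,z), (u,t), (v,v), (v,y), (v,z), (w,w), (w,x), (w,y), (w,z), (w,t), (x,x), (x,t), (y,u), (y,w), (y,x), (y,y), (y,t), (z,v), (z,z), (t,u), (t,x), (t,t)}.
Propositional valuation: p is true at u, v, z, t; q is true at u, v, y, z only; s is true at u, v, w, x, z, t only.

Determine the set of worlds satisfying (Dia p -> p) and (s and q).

u, v, z

Let φ = (Dia p -> p) and (s and q). Evaluate φ at each world:
  u (successors {u, z, t}): φ is true.
  v (successors {v, y, z}): φ is true.
  w (successors {w, x, y, z, t}): φ is false.
  x (successors {x, t}): φ is false.
  y (successors {u, w, x, y, t}): φ is false.
  z (successors {v, z}): φ is true.
  t (successors {u, x, t}): φ is false.
For instance, at z:
  At z: Dia p -> p is true, s and q is true, so (Dia p -> p) and (s and q) is true.
    At z: Dia p is true, p is true, so Dia p -> p is true.
      At z: Dia p requires p at some successor in {v, z}.
        p holds at v, so Dia p is true at z.
Satisfying worlds: {u, v, z}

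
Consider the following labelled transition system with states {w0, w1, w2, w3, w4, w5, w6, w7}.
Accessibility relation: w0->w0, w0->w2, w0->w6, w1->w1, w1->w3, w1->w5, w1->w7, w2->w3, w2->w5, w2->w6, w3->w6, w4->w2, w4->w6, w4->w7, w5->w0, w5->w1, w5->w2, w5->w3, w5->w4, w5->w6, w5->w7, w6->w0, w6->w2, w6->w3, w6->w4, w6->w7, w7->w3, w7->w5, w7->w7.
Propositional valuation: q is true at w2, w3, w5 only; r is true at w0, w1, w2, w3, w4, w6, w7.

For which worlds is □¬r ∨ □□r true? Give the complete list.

w2, w3

Recall that □ψ holds at a world iff ψ holds at every accessible world, and ◇ψ holds iff ψ holds at some accessible world.
Let φ = □¬r ∨ □□r. Evaluate φ at each world:
  w0 (successors {w0, w2, w6}): φ is false.
  w1 (successors {w1, w3, w5, w7}): φ is false.
  w2 (successors {w3, w5, w6}): φ is true.
  w3 (successors {w6}): φ is true.
  w4 (successors {w2, w6, w7}): φ is false.
  w5 (successors {w0, w1, w2, w3, w4, w6, w7}): φ is false.
  w6 (successors {w0, w2, w3, w4, w7}): φ is false.
  w7 (successors {w3, w5, w7}): φ is false.
For instance, at w3:
  At w3: □¬r is false, □□r is true, so □¬r ∨ □□r is true.
    At w3: □¬r requires ¬r at every successor {w6}.
      ¬r fails at w6, so □¬r is false at w3.
    At w3: □□r requires □r at every successor {w6}.
      At w6: □r is true.
    So □□r is true at w3.
Satisfying worlds: {w2, w3}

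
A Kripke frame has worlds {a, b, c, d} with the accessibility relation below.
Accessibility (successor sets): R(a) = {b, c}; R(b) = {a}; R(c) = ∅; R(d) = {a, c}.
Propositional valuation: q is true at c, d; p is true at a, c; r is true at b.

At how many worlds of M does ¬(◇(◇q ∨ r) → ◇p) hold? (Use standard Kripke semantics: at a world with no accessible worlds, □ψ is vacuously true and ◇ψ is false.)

0

Let φ = ¬(◇(◇q ∨ r) → ◇p). Evaluate φ at each world:
  a (successors {b, c}): φ is false.
  b (successors {a}): φ is false.
  c (successors ∅): φ is false.
  d (successors {a, c}): φ is false.
For instance, at b:
  At b: ◇(◇q ∨ r) → ◇p is true, so ¬(◇(◇q ∨ r) → ◇p) is false.
    At b: ◇(◇q ∨ r) is true, ◇p is true, so ◇(◇q ∨ r) → ◇p is true.
      At b: ◇(◇q ∨ r) requires ◇q ∨ r at some successor in {a}.
        ◇q ∨ r holds at a, so ◇(◇q ∨ r) is true at b.
      At b: ◇p requires p at some successor in {a}.
        p holds at a, so ◇p is true at b.
Satisfying worlds: none.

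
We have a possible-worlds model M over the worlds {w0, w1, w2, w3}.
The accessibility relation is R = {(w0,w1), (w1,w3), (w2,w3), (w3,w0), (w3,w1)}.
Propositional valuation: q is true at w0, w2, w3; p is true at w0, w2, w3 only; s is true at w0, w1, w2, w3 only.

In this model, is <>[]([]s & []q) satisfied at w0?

At w0: <>[]([]s & []q) requires []([]s & []q) at some successor in {w1}.
  At w1: []([]s & []q) is false.
So <>[]([]s & []q) is false at w0.

No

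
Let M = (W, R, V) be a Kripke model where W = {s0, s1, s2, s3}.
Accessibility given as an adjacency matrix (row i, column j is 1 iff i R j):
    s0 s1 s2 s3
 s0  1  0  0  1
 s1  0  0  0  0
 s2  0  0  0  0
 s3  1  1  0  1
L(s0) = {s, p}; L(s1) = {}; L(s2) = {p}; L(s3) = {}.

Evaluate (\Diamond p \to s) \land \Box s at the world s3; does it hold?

No

At s3: \Diamond p \to s is false, \Box s is false, so (\Diamond p \to s) \land \Box s is false.
  At s3: \Diamond p is true, s is false, so \Diamond p \to s is false.
    At s3: \Diamond p requires p at some successor in {s0, s1, s3}.
      p holds at s0, so \Diamond p is true at s3.
  At s3: \Box s requires s at every successor {s0, s1, s3}.
    s fails at s1, so \Box s is false at s3.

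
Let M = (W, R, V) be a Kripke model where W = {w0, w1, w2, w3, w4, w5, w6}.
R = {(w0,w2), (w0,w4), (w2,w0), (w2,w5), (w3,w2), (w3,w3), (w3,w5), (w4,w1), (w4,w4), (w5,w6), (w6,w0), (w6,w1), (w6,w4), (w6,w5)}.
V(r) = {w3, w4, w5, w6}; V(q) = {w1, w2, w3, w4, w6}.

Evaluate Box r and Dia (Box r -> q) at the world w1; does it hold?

At w1: Box r is true, Dia (Box r -> q) is false, so Box r and Dia (Box r -> q) is false.
  At w1: no accessible worlds, so Box r holds vacuously.
  At w1: no accessible worlds, so Dia (Box r -> q) is false.

No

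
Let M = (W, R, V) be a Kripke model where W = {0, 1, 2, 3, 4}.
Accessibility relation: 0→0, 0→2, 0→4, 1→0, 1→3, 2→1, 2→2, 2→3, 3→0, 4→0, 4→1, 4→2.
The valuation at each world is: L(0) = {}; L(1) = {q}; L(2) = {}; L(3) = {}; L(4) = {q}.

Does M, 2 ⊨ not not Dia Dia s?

At 2: not Dia Dia s is true, so not not Dia Dia s is false.
  At 2: Dia Dia s is false, so not Dia Dia s is true.
    At 2: Dia Dia s requires Dia s at some successor in {1, 2, 3}.
      At 1: Dia s is false.
      At 2: Dia s is false.
      At 3: Dia s is false.
    So Dia Dia s is false at 2.

No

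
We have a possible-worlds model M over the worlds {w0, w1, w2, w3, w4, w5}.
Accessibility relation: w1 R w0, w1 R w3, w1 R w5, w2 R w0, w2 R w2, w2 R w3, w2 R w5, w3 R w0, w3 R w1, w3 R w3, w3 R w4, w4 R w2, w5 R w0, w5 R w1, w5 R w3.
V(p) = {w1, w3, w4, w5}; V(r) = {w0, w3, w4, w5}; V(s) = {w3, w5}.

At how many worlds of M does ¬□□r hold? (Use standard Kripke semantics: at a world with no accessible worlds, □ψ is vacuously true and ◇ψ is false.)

5

Recall that □ψ holds at a world iff ψ holds at every accessible world, and ◇ψ holds iff ψ holds at some accessible world.
Let φ = ¬□□r. Evaluate φ at each world:
  w0 (successors ∅): φ is false.
  w1 (successors {w0, w3, w5}): φ is true.
  w2 (successors {w0, w2, w3, w5}): φ is true.
  w3 (successors {w0, w1, w3, w4}): φ is true.
  w4 (successors {w2}): φ is true.
  w5 (successors {w0, w1, w3}): φ is true.
For instance, at w4:
  At w4: □□r is false, so ¬□□r is true.
    At w4: □□r requires □r at every successor {w2}.
      □r fails at w2, so □□r is false at w4.
Satisfying worlds: {w1, w2, w3, w4, w5}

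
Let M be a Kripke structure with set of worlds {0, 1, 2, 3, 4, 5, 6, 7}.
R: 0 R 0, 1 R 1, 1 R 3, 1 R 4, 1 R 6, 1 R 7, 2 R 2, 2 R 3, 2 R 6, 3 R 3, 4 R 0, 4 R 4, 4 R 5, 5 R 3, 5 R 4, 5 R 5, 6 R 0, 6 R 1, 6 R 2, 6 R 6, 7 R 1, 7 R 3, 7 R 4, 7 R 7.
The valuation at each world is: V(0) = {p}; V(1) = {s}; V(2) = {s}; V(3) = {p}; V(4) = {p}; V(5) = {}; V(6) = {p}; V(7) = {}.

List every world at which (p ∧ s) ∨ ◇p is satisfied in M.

0, 1, 2, 3, 4, 5, 6, 7

Let φ = (p ∧ s) ∨ ◇p. Evaluate φ at each world:
  0 (successors {0}): φ is true.
  1 (successors {1, 3, 4, 6, 7}): φ is true.
  2 (successors {2, 3, 6}): φ is true.
  3 (successors {3}): φ is true.
  4 (successors {0, 4, 5}): φ is true.
  5 (successors {3, 4, 5}): φ is true.
  6 (successors {0, 1, 2, 6}): φ is true.
  7 (successors {1, 3, 4, 7}): φ is true.
For instance, at 0:
  At 0: p ∧ s is false, ◇p is true, so (p ∧ s) ∨ ◇p is true.
    At 0: ◇p requires p at some successor in {0}.
      p holds at 0, so ◇p is true at 0.
Satisfying worlds: {0, 1, 2, 3, 4, 5, 6, 7}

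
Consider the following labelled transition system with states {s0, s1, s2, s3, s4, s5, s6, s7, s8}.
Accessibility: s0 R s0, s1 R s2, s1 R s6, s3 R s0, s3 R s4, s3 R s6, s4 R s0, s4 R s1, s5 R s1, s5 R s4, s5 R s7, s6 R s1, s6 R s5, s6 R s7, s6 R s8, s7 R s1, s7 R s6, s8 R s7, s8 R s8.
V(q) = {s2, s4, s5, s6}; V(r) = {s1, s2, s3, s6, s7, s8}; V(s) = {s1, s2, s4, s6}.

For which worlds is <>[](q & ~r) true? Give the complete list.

s1

Let φ = <>[](q & ~r). Evaluate φ at each world:
  s0 (successors {s0}): φ is false.
  s1 (successors {s2, s6}): φ is true.
  s2 (successors ∅): φ is false.
  s3 (successors {s0, s4, s6}): φ is false.
  s4 (successors {s0, s1}): φ is false.
  s5 (successors {s1, s4, s7}): φ is false.
  s6 (successors {s1, s5, s7, s8}): φ is false.
  s7 (successors {s1, s6}): φ is false.
  s8 (successors {s7, s8}): φ is false.
For instance, at s3:
  At s3: <>[](q & ~r) requires [](q & ~r) at some successor in {s0, s4, s6}.
    At s0: [](q & ~r) is false.
    At s4: [](q & ~r) is false.
    At s6: [](q & ~r) is false.
  So <>[](q & ~r) is false at s3.
Satisfying worlds: {s1}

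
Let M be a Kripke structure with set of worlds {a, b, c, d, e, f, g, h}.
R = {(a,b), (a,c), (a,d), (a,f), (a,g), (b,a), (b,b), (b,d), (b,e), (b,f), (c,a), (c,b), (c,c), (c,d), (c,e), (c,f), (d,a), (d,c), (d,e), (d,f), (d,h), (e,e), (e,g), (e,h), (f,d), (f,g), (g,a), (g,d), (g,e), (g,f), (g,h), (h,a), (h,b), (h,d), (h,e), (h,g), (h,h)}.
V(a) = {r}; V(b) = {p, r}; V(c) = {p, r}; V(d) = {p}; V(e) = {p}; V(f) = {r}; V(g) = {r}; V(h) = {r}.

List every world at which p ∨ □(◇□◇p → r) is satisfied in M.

b, c, d, e

Let φ = p ∨ □(◇□◇p → r). Evaluate φ at each world:
  a (successors {b, c, d, f, g}): φ is false.
  b (successors {a, b, d, e, f}): φ is true.
  c (successors {a, b, c, d, e, f}): φ is true.
  d (successors {a, c, e, f, h}): φ is true.
  e (successors {e, g, h}): φ is true.
  f (successors {d, g}): φ is false.
  g (successors {a, d, e, f, h}): φ is false.
  h (successors {a, b, d, e, g, h}): φ is false.
For instance, at f:
  At f: p is false, □(◇□◇p → r) is false, so p ∨ □(◇□◇p → r) is false.
    At f: □(◇□◇p → r) requires ◇□◇p → r at every successor {d, g}.
      ◇□◇p → r fails at d, so □(◇□◇p → r) is false at f.
Satisfying worlds: {b, c, d, e}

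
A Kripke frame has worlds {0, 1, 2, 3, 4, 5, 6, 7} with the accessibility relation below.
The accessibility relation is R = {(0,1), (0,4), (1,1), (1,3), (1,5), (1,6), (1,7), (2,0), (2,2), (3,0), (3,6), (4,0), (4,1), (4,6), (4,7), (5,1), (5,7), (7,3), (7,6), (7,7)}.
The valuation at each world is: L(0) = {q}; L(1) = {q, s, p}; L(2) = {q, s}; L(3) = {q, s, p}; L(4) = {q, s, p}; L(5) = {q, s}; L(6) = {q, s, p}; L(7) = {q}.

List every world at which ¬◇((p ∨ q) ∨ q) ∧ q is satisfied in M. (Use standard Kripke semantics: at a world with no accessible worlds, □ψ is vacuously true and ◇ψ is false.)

Recall that ◇ψ holds at a world iff ψ holds at some accessible world.
Let φ = ¬◇((p ∨ q) ∨ q) ∧ q. Evaluate φ at each world:
  0 (successors {1, 4}): φ is false.
  1 (successors {1, 3, 5, 6, 7}): φ is false.
  2 (successors {0, 2}): φ is false.
  3 (successors {0, 6}): φ is false.
  4 (successors {0, 1, 6, 7}): φ is false.
  5 (successors {1, 7}): φ is false.
  6 (successors ∅): φ is true.
  7 (successors {3, 6, 7}): φ is false.
For instance, at 2:
  At 2: ¬◇((p ∨ q) ∨ q) is false, q is true, so ¬◇((p ∨ q) ∨ q) ∧ q is false.
    At 2: ◇((p ∨ q) ∨ q) is true, so ¬◇((p ∨ q) ∨ q) is false.
      At 2: ◇((p ∨ q) ∨ q) requires (p ∨ q) ∨ q at some successor in {0, 2}.
        (p ∨ q) ∨ q holds at 0, so ◇((p ∨ q) ∨ q) is true at 2.
Satisfying worlds: {6}

6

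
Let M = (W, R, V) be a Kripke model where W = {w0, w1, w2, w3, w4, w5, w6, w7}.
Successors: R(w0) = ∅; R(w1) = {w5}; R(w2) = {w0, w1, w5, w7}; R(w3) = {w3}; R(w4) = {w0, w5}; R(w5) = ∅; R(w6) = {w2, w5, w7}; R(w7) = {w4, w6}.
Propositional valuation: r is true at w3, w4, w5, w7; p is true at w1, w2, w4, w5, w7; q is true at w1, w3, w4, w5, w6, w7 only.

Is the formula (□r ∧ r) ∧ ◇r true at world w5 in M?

At w5: □r ∧ r is true, ◇r is false, so (□r ∧ r) ∧ ◇r is false.
  At w5: □r is true, r is true, so □r ∧ r is true.
    At w5: no accessible worlds, so □r holds vacuously.
  At w5: no accessible worlds, so ◇r is false.

No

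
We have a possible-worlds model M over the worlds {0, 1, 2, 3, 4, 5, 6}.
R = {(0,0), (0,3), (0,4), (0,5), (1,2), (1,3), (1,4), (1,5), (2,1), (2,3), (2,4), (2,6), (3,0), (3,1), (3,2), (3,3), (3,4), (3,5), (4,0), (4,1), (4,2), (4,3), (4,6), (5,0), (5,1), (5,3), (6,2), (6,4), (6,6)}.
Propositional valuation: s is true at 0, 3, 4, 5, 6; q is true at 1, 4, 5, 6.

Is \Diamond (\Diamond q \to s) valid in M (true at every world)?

Yes

Let φ = \Diamond (\Diamond q \to s). Evaluate φ at each world:
  0 (successors {0, 3, 4, 5}): φ is true.
  1 (successors {2, 3, 4, 5}): φ is true.
  2 (successors {1, 3, 4, 6}): φ is true.
  3 (successors {0, 1, 2, 3, 4, 5}): φ is true.
  4 (successors {0, 1, 2, 3, 6}): φ is true.
  5 (successors {0, 1, 3}): φ is true.
  6 (successors {2, 4, 6}): φ is true.
For instance, at 5:
  At 5: \Diamond (\Diamond q \to s) requires \Diamond q \to s at some successor in {0, 1, 3}.
    \Diamond q \to s holds at 0, so \Diamond (\Diamond q \to s) is true at 5.
      At 0: \Diamond q is true, s is true, so \Diamond q \to s is true.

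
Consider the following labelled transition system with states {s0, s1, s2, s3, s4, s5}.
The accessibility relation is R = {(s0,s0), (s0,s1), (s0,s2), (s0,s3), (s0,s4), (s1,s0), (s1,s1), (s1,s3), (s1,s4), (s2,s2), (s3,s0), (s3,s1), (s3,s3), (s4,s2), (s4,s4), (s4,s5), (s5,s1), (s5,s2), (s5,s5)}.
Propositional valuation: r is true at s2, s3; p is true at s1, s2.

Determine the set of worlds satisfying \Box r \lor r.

s2, s3

Let φ = \Box r \lor r. Evaluate φ at each world:
  s0 (successors {s0, s1, s2, s3, s4}): φ is false.
  s1 (successors {s0, s1, s3, s4}): φ is false.
  s2 (successors {s2}): φ is true.
  s3 (successors {s0, s1, s3}): φ is true.
  s4 (successors {s2, s4, s5}): φ is false.
  s5 (successors {s1, s2, s5}): φ is false.
For instance, at s0:
  At s0: \Box r is false, r is false, so \Box r \lor r is false.
    At s0: \Box r requires r at every successor {s0, s1, s2, s3, s4}.
      r fails at s0, so \Box r is false at s0.
Satisfying worlds: {s2, s3}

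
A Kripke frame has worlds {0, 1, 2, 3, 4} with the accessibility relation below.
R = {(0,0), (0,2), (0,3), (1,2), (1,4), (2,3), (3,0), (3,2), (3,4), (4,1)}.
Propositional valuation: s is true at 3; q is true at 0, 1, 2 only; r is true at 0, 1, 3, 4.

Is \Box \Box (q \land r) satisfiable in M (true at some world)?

Let φ = \Box \Box (q \land r). Evaluate φ at each world:
  0 (successors {0, 2, 3}): φ is false.
  1 (successors {2, 4}): φ is false.
  2 (successors {3}): φ is false.
  3 (successors {0, 2, 4}): φ is false.
  4 (successors {1}): φ is false.
For instance, at 2:
  At 2: \Box \Box (q \land r) requires \Box (q \land r) at every successor {3}.
    \Box (q \land r) fails at 3, so \Box \Box (q \land r) is false at 2.
      At 3: \Box (q \land r) requires q \land r at every successor {0, 2, 4}.
        q \land r fails at 2, so \Box (q \land r) is false at 3.

No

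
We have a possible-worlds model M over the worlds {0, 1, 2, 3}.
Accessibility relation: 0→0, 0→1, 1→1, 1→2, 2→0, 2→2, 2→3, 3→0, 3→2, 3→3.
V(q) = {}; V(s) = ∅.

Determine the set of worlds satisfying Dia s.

Recall that Dia ψ holds at a world iff ψ holds at some accessible world.
Let φ = Dia s. Evaluate φ at each world:
  0 (successors {0, 1}): φ is false.
  1 (successors {1, 2}): φ is false.
  2 (successors {0, 2, 3}): φ is false.
  3 (successors {0, 2, 3}): φ is false.
For instance, at 2:
  At 2: Dia s requires s at some successor in {0, 2, 3}.
    At 0: s is false.
    At 2: s is false.
    At 3: s is false.
  So Dia s is false at 2.
Satisfying worlds: none.

none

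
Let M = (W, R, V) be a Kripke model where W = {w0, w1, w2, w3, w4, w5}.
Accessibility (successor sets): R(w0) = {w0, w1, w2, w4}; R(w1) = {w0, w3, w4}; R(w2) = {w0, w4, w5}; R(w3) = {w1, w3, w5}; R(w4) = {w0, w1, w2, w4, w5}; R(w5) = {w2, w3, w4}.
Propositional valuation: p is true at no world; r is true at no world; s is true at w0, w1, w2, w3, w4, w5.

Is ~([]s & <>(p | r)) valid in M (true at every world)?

Recall that []ψ holds at a world iff ψ holds at every accessible world, and <>ψ holds iff ψ holds at some accessible world.
Let φ = ~([]s & <>(p | r)). Evaluate φ at each world:
  w0 (successors {w0, w1, w2, w4}): φ is true.
  w1 (successors {w0, w3, w4}): φ is true.
  w2 (successors {w0, w4, w5}): φ is true.
  w3 (successors {w1, w3, w5}): φ is true.
  w4 (successors {w0, w1, w2, w4, w5}): φ is true.
  w5 (successors {w2, w3, w4}): φ is true.
For instance, at w1:
  At w1: []s & <>(p | r) is false, so ~([]s & <>(p | r)) is true.
    At w1: []s is true, <>(p | r) is false, so []s & <>(p | r) is false.
      At w1: []s requires s at every successor {w0, w3, w4}.
        At w0: s is true.
        At w3: s is true.
        At w4: s is true.
      So []s is true at w1.
      At w1: <>(p | r) requires p | r at some successor in {w0, w3, w4}.
        At w0: p | r is false.
        At w3: p | r is false.
        At w4: p | r is false.
      So <>(p | r) is false at w1.

Yes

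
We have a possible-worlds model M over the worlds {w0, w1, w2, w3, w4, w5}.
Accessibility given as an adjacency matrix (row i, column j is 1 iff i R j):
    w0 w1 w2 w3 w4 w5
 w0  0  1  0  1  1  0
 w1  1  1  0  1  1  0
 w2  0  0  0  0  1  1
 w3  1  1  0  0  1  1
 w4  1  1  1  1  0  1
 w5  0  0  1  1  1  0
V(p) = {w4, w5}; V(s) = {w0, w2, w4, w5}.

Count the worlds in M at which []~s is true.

Let φ = []~s. Evaluate φ at each world:
  w0 (successors {w1, w3, w4}): φ is false.
  w1 (successors {w0, w1, w3, w4}): φ is false.
  w2 (successors {w4, w5}): φ is false.
  w3 (successors {w0, w1, w4, w5}): φ is false.
  w4 (successors {w0, w1, w2, w3, w5}): φ is false.
  w5 (successors {w2, w3, w4}): φ is false.
For instance, at w2:
  At w2: []~s requires ~s at every successor {w4, w5}.
    ~s fails at w4, so []~s is false at w2.
Satisfying worlds: none.

0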